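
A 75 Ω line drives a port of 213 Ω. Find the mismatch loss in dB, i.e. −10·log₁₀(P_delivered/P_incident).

Γ = (213 − 75)/(213 + 75) = 0.479
|Γ|² = 0.23, so P_del/P_inc = 1 − |Γ|² = 0.77
ML = −10·log₁₀(1 − |Γ|²)

mismatch loss ≈ 1.13 dB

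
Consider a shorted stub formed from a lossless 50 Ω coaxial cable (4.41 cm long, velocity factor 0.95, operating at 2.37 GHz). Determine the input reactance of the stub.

λ = v/f = 0.95·c / 2.37 GHz = 0.12 m
βl = 2π·l/λ = 2π × 0.367 = 132°
tan(βl) = -1.11
For a shorted stub, Z_in = jZ_0·tan(βl)

X_in ≈ -55.5 Ω (capacitive)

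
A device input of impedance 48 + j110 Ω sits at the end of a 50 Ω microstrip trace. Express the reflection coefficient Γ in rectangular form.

Γ = (Z_L − Z_0)/(Z_L + Z_0) = (-2 + j110)/(98 + j110)

Γ ≈ 0.548 + j0.507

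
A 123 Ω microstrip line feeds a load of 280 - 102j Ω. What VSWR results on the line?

VSWR ≈ 2.64

Γ = (Z_L − Z_0)/(Z_L + Z_0) = (157 − j102)/(403 − j102)
|Γ| = 187/416 = 0.45
VSWR = (1 + |Γ|)/(1 − |Γ|) = 1.45/0.55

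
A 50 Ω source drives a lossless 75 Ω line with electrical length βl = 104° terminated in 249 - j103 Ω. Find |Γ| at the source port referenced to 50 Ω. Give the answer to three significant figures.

tan(βl) = -4.01
Z_in = Z_0·(Z_L + jZ_0·tanβl)/(Z_0 + jZ_L·tanβl) = 21.5 + j26 Ω
Γ_s = (Z_in − Z_s)/(Z_in + Z_s) = (-28.5 + j26)/(71.5 + j26), |Γ_s| = 0.507

|Γ| ≈ 0.507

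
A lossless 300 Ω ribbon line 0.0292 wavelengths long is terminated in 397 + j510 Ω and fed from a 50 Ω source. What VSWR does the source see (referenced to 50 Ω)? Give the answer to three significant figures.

βl = 2π × 0.0292 = 10.5°
tan(βl) = 0.186
Z_in = Z_0·(Z_L + jZ_0·tanβl)/(Z_0 + jZ_L·tanβl) = 776 + j548 Ω
Γ_s = (Z_in − Z_s)/(Z_in + Z_s) = (726 + j548)/(826 + j548), |Γ_s| = 0.918
VSWR = (1 + |Γ_s|)/(1 − |Γ_s|)

VSWR ≈ 23.3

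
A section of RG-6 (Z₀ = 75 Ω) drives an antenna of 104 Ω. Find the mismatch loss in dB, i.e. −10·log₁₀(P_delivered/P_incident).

Γ = (104 − 75)/(104 + 75) = 0.162
|Γ|² = 0.0262, so P_del/P_inc = 1 − |Γ|² = 0.974
ML = −10·log₁₀(1 − |Γ|²)

mismatch loss ≈ 0.116 dB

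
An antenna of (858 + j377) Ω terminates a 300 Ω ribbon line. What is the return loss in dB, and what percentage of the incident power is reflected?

RL ≈ 5.15 dB; 30.6% of incident power reflected

Γ = (558 + j377)/(1158 + j377), |Γ| = 0.553
RL = −20·log₁₀(0.553) = 5.15 dB
P_refl/P_inc = |Γ|² = 0.306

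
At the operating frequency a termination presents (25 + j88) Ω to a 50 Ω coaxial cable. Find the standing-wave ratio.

VSWR ≈ 8.58

Γ = (Z_L − Z_0)/(Z_L + Z_0) = (-25 + j88)/(75 + j88)
|Γ| = 91.5/116 = 0.791
VSWR = (1 + |Γ|)/(1 − |Γ|) = 1.79/0.209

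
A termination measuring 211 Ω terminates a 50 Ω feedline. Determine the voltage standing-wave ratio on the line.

Γ = (211 − 50)/(211 + 50) = 0.617
VSWR = (1 + 0.617)/(1 − 0.617)

VSWR ≈ 4.22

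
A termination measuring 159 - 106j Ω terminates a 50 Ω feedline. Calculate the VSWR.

VSWR ≈ 4.69

Γ = (Z_L − Z_0)/(Z_L + Z_0) = (109 − j106)/(209 − j106)
|Γ| = 152/234 = 0.649
VSWR = (1 + |Γ|)/(1 − |Γ|) = 1.65/0.351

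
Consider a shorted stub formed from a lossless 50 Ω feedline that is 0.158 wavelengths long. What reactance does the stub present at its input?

βl = 2π × 0.158 = 56.9°
tan(βl) = 1.53
For a shorted stub, Z_in = jZ_0·tan(βl)

X_in ≈ 76.6 Ω (inductive)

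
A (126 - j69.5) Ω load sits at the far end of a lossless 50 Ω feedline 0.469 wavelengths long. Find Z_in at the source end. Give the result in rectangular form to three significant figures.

Z_in ≈ 169 + j6.51 Ω

βl = 2π × 0.469 = 169°
tan(βl) = tan(169°) = -0.197
Z_in = Z_0·(Z_L + jZ_0·tanβl)/(Z_0 + jZ_L·tanβl)
     = 50·(126 − j79.4)/(36.3 − j24.9)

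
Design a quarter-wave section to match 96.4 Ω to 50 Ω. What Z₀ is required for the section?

Z_qwt ≈ 69.4 Ω

Z_qwt = √(Z_0·R_L) = √(50 × 96.4) = √4820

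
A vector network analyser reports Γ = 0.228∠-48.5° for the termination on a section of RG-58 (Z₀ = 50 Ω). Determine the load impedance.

Z_L ≈ 63.2 − j22.8 Ω

Z_L = Z_0·(1 + Γ)/(1 − Γ) = 50·(1.15 − j0.171)/(0.849 + j0.171)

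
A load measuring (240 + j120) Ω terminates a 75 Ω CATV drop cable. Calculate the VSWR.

Γ = (Z_L − Z_0)/(Z_L + Z_0) = (165 + j120)/(315 + j120)
|Γ| = 204/337 = 0.605
VSWR = (1 + |Γ|)/(1 − |Γ|) = 1.61/0.395

VSWR ≈ 4.07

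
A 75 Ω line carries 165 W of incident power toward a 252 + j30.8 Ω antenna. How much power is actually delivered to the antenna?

|Γ| = |(177 + j30.8)/(327 + j30.8)| = 0.547
|Γ|² = 0.299
P_refl = |Γ|²·P_inc = 49.4 W, P_del = (1 − |Γ|²)·P_inc = 116 W

P_delivered ≈ 116 W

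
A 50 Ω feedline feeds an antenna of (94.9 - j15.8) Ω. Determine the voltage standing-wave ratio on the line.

VSWR ≈ 1.97

Γ = (Z_L − Z_0)/(Z_L + Z_0) = (44.9 − j15.8)/(144.9 − j15.8)
|Γ| = 47.6/146 = 0.327
VSWR = (1 + |Γ|)/(1 − |Γ|) = 1.33/0.673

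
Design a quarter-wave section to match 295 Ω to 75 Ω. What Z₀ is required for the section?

Z_qwt ≈ 149 Ω

Z_qwt = √(Z_0·R_L) = √(75 × 295) = √22120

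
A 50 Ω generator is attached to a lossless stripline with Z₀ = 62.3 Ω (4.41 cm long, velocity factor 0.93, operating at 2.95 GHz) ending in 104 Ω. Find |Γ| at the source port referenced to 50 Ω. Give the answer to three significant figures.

λ = v/f = 0.93·c / 2.95 GHz = 0.0946 m
βl = 2π·l/λ = 2π × 0.466 = 168°
tan(βl) = -0.215
Z_in = Z_0·(Z_L + jZ_0·tanβl)/(Z_0 + jZ_L·tanβl) = 96.4 + j21.2 Ω
Γ_s = (Z_in − Z_s)/(Z_in + Z_s) = (46.4 + j21.2)/(146 + j21.2), |Γ_s| = 0.345

|Γ| ≈ 0.345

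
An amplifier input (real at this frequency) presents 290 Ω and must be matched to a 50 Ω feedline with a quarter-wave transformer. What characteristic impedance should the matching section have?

Z_qwt ≈ 120 Ω

Z_qwt = √(Z_0·R_L) = √(50 × 290) = √14500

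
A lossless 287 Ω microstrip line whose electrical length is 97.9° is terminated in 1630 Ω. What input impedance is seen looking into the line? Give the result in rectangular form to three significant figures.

Z_in ≈ 51.5 + j38.6 Ω

tan(βl) = tan(97.9°) = -7.21
Z_in = Z_0·(Z_L + jZ_0·tanβl)/(Z_0 + jZ_L·tanβl)
     = 287·(1630 − j2070)/(287 − j11700)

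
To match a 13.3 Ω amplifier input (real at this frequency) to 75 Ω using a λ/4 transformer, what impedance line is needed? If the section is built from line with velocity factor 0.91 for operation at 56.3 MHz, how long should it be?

Z_qwt = √(Z_0·R_L) = √(75 × 13.3) = √997.5
λ = 0.91·c/f = 4.85 m, so l = λ/4 = 1.21 m

Z_qwt ≈ 31.6 Ω; length ≈ 1.21 m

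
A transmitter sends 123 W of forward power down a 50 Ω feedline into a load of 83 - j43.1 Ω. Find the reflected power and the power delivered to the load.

P_reflected ≈ 18.5 W; P_delivered ≈ 104 W

|Γ| = |(33 − j43.1)/(133 − j43.1)| = 0.388
|Γ|² = 0.151
P_refl = |Γ|²·P_inc = 18.5 W, P_del = (1 − |Γ|²)·P_inc = 104 W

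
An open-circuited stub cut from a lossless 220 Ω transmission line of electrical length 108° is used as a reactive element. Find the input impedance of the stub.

Z_in ≈ +j71.5 Ω

tan(βl) = -3.08
For an open-circuited stub, Z_in = −jZ_0·cot(βl) = −jZ_0/tan(βl)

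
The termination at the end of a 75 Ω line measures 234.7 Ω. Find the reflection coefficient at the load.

Γ = 0.516

Γ = (Z_L − Z_0)/(Z_L + Z_0) = (234.7 − 75)/(234.7 + 75) = 159.7/309.7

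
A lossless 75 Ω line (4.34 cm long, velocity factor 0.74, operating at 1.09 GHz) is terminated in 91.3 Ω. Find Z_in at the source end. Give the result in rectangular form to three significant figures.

Z_in ≈ 62.7 − j5.55 Ω

λ = v/f = 0.74·c / 1.09 GHz = 0.204 m
βl = 2π·l/λ = 2π × 0.213 = 76.7°
tan(βl) = tan(76.7°) = 4.23
Z_in = Z_0·(Z_L + jZ_0·tanβl)/(Z_0 + jZ_L·tanβl)
     = 75·(91.3 + j318)/(75 + j387)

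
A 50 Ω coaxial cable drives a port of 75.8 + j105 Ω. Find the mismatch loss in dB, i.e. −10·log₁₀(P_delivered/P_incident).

Γ = (25.8 + j105)/(125.8 + j105), |Γ| = 0.66
|Γ|² = 0.435, so P_del/P_inc = 1 − |Γ|² = 0.565
ML = −10·log₁₀(1 − |Γ|²)

mismatch loss ≈ 2.48 dB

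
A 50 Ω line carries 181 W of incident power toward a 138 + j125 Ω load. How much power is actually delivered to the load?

|Γ| = |(88 + j125)/(188 + j125)| = 0.677
|Γ|² = 0.458
P_refl = |Γ|²·P_inc = 83 W, P_del = (1 − |Γ|²)·P_inc = 98 W

P_delivered ≈ 98 W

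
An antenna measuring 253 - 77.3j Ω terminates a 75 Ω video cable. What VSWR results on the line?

VSWR ≈ 3.72

Γ = (Z_L − Z_0)/(Z_L + Z_0) = (178 − j77.3)/(328 − j77.3)
|Γ| = 194/337 = 0.576
VSWR = (1 + |Γ|)/(1 − |Γ|) = 1.58/0.424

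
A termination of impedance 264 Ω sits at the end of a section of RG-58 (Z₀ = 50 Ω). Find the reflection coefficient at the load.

Γ = 0.682

Γ = (Z_L − Z_0)/(Z_L + Z_0) = (264 − 50)/(264 + 50) = 214/314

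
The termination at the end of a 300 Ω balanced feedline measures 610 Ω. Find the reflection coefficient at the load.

Γ = 0.341

Γ = (Z_L − Z_0)/(Z_L + Z_0) = (610 − 300)/(610 + 300) = 310/910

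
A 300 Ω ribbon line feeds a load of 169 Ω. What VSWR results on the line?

Γ = (169 − 300)/(169 + 300) = -0.279
VSWR = (1 + 0.279)/(1 − 0.279)

VSWR ≈ 1.78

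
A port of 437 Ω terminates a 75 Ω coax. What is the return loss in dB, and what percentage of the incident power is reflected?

RL ≈ 3.01 dB; 50% of incident power reflected

Γ = (437 − 75)/(437 + 75) = 0.707
RL = −20·log₁₀(0.707) = 3.01 dB
P_refl/P_inc = |Γ|² = 0.5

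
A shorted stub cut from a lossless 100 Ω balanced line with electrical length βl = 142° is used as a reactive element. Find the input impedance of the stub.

Z_in ≈ −j78.1 Ω

tan(βl) = -0.781
For a shorted stub, Z_in = jZ_0·tan(βl)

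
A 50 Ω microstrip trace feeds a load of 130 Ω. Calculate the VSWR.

VSWR ≈ 2.6

Γ = (130 − 50)/(130 + 50) = 0.444
VSWR = (1 + 0.444)/(1 − 0.444)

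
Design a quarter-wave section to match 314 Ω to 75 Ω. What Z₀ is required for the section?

Z_qwt ≈ 153 Ω

Z_qwt = √(Z_0·R_L) = √(75 × 314) = √23550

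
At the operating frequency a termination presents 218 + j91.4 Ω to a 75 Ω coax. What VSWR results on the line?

VSWR ≈ 3.47

Γ = (Z_L − Z_0)/(Z_L + Z_0) = (143 + j91.4)/(293 + j91.4)
|Γ| = 170/307 = 0.553
VSWR = (1 + |Γ|)/(1 − |Γ|) = 1.55/0.447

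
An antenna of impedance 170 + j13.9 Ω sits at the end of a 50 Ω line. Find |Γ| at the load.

|Γ| ≈ 0.548

Γ = (Z_L − Z_0)/(Z_L + Z_0) = (120 + j13.9)/(220 + j13.9)
|Γ| = 121/220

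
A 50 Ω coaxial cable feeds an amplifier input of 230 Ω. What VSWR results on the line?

VSWR ≈ 4.6

Γ = (230 − 50)/(230 + 50) = 0.643
VSWR = (1 + 0.643)/(1 − 0.643)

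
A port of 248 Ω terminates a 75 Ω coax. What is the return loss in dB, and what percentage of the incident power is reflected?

RL ≈ 5.42 dB; 28.7% of incident power reflected

Γ = (248 − 75)/(248 + 75) = 0.536
RL = −20·log₁₀(0.536) = 5.42 dB
P_refl/P_inc = |Γ|² = 0.287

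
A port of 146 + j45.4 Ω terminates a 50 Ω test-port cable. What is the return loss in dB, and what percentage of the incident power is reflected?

RL ≈ 5.55 dB; 27.9% of incident power reflected

Γ = (96 + j45.4)/(196 + j45.4), |Γ| = 0.528
RL = −20·log₁₀(0.528) = 5.55 dB
P_refl/P_inc = |Γ|² = 0.279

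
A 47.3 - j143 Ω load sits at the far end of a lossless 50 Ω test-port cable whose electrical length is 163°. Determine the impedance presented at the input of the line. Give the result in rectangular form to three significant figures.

Z_in ≈ 520 − j62.4 Ω

tan(βl) = tan(163°) = -0.306
Z_in = Z_0·(Z_L + jZ_0·tanβl)/(Z_0 + jZ_L·tanβl)
     = 50·(47.3 − j158)/(6.28 − j14.5)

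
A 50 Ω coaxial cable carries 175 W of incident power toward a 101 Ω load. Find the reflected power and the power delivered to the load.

P_reflected ≈ 20 W; P_delivered ≈ 155 W

Γ = (101 − 50)/(101 + 50) = 0.338
|Γ|² = 0.114
P_refl = |Γ|²·P_inc = 20 W, P_del = (1 − |Γ|²)·P_inc = 155 W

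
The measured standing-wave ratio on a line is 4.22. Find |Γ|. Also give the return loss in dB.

|Γ| = (S − 1)/(S + 1) = (4.22 − 1)/(4.22 + 1) = 3.22/5.22
RL = −20·log₁₀|Γ| = −20·log₁₀(0.617)

|Γ| ≈ 0.617; return loss ≈ 4.2 dB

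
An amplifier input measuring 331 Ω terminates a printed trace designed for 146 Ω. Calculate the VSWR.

VSWR ≈ 2.27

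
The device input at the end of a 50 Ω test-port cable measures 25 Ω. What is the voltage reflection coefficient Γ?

Γ = (Z_L − Z_0)/(Z_L + Z_0) = (25 − 50)/(25 + 50) = -25/75

Γ = -0.333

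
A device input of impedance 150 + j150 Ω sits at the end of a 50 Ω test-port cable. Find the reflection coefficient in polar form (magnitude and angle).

Γ ≈ 0.721 ∠ 19.4°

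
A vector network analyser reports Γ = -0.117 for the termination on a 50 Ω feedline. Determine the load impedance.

Z_L ≈ 39.5 Ω

Z_L = Z_0·(1 + Γ)/(1 − Γ) = 50·(0.883)/(1.12)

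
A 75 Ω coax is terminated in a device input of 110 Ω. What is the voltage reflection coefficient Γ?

Γ = (Z_L − Z_0)/(Z_L + Z_0) = (110 − 75)/(110 + 75) = 35/185

Γ = 0.189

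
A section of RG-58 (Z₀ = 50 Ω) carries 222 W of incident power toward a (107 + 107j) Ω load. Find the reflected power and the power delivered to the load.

|Γ| = |(57 + j107)/(157 + j107)| = 0.638
|Γ|² = 0.407
P_refl = |Γ|²·P_inc = 90.4 W, P_del = (1 − |Γ|²)·P_inc = 132 W

P_reflected ≈ 90.4 W; P_delivered ≈ 132 W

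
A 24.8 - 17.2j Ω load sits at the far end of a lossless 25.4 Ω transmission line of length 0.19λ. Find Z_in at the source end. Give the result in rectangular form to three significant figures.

Z_in ≈ 13.6 + j4.92 Ω

βl = 2π × 0.19 = 68.4°
tan(βl) = tan(68.4°) = 2.53
Z_in = Z_0·(Z_L + jZ_0·tanβl)/(Z_0 + jZ_L·tanβl)
     = 25.4·(24.8 + j47)/(68.8 + j62.6)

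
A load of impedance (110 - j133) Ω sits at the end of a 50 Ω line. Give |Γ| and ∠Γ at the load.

Γ ≈ 0.701 ∠ -26°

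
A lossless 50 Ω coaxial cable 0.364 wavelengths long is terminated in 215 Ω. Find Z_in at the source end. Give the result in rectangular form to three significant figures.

βl = 2π × 0.364 = 131°
tan(βl) = tan(131°) = -1.15
Z_in = Z_0·(Z_L + jZ_0·tanβl)/(Z_0 + jZ_L·tanβl)
     = 50·(215 − j57.4)/(50 − j247)

Z_in ≈ 19.6 + j39.6 Ω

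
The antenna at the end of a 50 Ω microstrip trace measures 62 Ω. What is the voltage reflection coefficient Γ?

Γ = (Z_L − Z_0)/(Z_L + Z_0) = (62 − 50)/(62 + 50) = 12/112

Γ = 0.107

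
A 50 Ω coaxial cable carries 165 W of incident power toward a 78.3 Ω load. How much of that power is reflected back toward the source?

P_reflected ≈ 8.03 W

Γ = (78.3 − 50)/(78.3 + 50) = 0.221
|Γ|² = 0.0487
P_refl = |Γ|²·P_inc = 8.03 W, P_del = (1 − |Γ|²)·P_inc = 157 W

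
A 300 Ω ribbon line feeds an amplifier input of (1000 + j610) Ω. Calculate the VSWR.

Γ = (Z_L − Z_0)/(Z_L + Z_0) = (700 + j610)/(1300 + j610)
|Γ| = 928/1440 = 0.647
VSWR = (1 + |Γ|)/(1 − |Γ|) = 1.65/0.353

VSWR ≈ 4.66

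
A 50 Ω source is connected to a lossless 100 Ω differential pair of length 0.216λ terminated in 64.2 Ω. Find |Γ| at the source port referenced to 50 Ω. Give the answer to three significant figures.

βl = 2π × 0.216 = 77.8°
tan(βl) = 4.61
Z_in = Z_0·(Z_L + jZ_0·tanβl)/(Z_0 + jZ_L·tanβl) = 146 + j27.8 Ω
Γ_s = (Z_in − Z_s)/(Z_in + Z_s) = (96.4 + j27.8)/(196 + j27.8), |Γ_s| = 0.506

|Γ| ≈ 0.506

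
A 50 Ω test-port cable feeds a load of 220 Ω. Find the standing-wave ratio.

VSWR ≈ 4.4

For a purely resistive load, VSWR = R_L/Z_0 or Z_0/R_L (whichever > 1) = 220/50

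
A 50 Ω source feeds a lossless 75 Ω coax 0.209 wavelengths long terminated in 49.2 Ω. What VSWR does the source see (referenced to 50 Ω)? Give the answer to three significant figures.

βl = 2π × 0.209 = 75.2°
tan(βl) = 3.8
Z_in = Z_0·(Z_L + jZ_0·tanβl)/(Z_0 + jZ_L·tanβl) = 105 + j22.5 Ω
Γ_s = (Z_in − Z_s)/(Z_in + Z_s) = (55.3 + j22.5)/(155 + j22.5), |Γ_s| = 0.38
VSWR = (1 + |Γ_s|)/(1 − |Γ_s|)

VSWR ≈ 2.23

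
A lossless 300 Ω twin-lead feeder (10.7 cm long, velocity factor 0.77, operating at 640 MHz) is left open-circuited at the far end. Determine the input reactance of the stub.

X_in ≈ 90.1 Ω (inductive)

λ = v/f = 0.77·c / 640 MHz = 0.361 m
βl = 2π·l/λ = 2π × 0.296 = 107°
tan(βl) = -3.33
For an open-circuited stub, Z_in = −jZ_0·cot(βl) = −jZ_0/tan(βl)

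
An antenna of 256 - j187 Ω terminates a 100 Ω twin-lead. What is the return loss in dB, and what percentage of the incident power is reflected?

Γ = (156 − j187)/(356 − j187), |Γ| = 0.606
RL = −20·log₁₀(0.606) = 4.36 dB
P_refl/P_inc = |Γ|² = 0.367

RL ≈ 4.36 dB; 36.7% of incident power reflected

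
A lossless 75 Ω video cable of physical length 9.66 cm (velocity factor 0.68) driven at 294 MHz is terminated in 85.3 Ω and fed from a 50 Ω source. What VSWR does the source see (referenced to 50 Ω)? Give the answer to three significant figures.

λ = v/f = 0.68·c / 294 MHz = 0.694 m
βl = 2π·l/λ = 2π × 0.139 = 50.1°
tan(βl) = 1.2
Z_in = Z_0·(Z_L + jZ_0·tanβl)/(Z_0 + jZ_L·tanβl) = 72.7 − j9.24 Ω
Γ_s = (Z_in − Z_s)/(Z_in + Z_s) = (22.7 − j9.24)/(123 − j9.24), |Γ_s| = 0.199
VSWR = (1 + |Γ_s|)/(1 − |Γ_s|)

VSWR ≈ 1.5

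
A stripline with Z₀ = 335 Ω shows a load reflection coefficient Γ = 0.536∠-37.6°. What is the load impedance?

Z_L ≈ 545 − j500 Ω

Z_L = Z_0·(1 + Γ)/(1 − Γ) = 335·(1.42 − j0.327)/(0.575 + j0.327)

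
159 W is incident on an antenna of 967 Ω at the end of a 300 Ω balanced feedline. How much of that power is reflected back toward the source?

Γ = (967 − 300)/(967 + 300) = 0.526
|Γ|² = 0.277
P_refl = |Γ|²·P_inc = 44.1 W, P_del = (1 − |Γ|²)·P_inc = 115 W

P_reflected ≈ 44.1 W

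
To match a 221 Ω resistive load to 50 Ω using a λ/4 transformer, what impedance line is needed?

Z_qwt = √(Z_0·R_L) = √(50 × 221) = √11050

Z_qwt ≈ 105 Ω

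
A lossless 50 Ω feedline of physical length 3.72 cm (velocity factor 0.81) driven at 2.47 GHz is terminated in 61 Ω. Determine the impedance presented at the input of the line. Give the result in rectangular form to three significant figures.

Z_in ≈ 49.4 + j9.88 Ω

λ = v/f = 0.81·c / 2.47 GHz = 0.0984 m
βl = 2π·l/λ = 2π × 0.378 = 136°
tan(βl) = tan(136°) = -0.962
Z_in = Z_0·(Z_L + jZ_0·tanβl)/(Z_0 + jZ_L·tanβl)
     = 50·(61 − j48.1)/(50 − j58.7)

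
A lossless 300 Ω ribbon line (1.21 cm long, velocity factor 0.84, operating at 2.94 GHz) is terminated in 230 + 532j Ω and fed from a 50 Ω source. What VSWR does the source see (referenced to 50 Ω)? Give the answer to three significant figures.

VSWR ≈ 30.1

λ = v/f = 0.84·c / 2.94 GHz = 0.0857 m
βl = 2π·l/λ = 2π × 0.141 = 50.8°
tan(βl) = 1.23
Z_in = Z_0·(Z_L + jZ_0·tanβl)/(Z_0 + jZ_L·tanβl) = 254 − j562 Ω
Γ_s = (Z_in − Z_s)/(Z_in + Z_s) = (204 − j562)/(304 − j562), |Γ_s| = 0.936
VSWR = (1 + |Γ_s|)/(1 − |Γ_s|)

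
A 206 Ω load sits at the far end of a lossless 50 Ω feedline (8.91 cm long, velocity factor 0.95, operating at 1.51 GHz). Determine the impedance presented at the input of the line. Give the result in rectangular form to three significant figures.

Z_in ≈ 139 + j92.3 Ω

λ = v/f = 0.95·c / 1.51 GHz = 0.189 m
βl = 2π·l/λ = 2π × 0.472 = 170°
tan(βl) = tan(170°) = -0.177
Z_in = Z_0·(Z_L + jZ_0·tanβl)/(Z_0 + jZ_L·tanβl)
     = 50·(206 − j8.86)/(50 − j36.5)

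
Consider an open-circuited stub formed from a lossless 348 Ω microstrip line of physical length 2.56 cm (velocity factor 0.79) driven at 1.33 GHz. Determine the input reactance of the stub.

X_in ≈ -275 Ω (capacitive)

λ = v/f = 0.79·c / 1.33 GHz = 0.178 m
βl = 2π·l/λ = 2π × 0.144 = 51.7°
tan(βl) = 1.27
For an open-circuited stub, Z_in = −jZ_0·cot(βl) = −jZ_0/tan(βl)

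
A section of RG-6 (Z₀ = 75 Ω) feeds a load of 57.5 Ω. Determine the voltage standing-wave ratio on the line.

For a purely resistive load, VSWR = R_L/Z_0 or Z_0/R_L (whichever > 1) = 75/57.5

VSWR ≈ 1.3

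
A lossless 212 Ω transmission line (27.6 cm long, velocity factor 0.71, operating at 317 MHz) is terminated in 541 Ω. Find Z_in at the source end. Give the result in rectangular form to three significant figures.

λ = v/f = 0.71·c / 317 MHz = 0.672 m
βl = 2π·l/λ = 2π × 0.411 = 148°
tan(βl) = tan(148°) = -0.628
Z_in = Z_0·(Z_L + jZ_0·tanβl)/(Z_0 + jZ_L·tanβl)
     = 212·(541 − j133)/(212 − j340)

Z_in ≈ 211 + j206 Ω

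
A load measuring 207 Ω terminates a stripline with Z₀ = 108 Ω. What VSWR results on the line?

Γ = (207 − 108)/(207 + 108) = 0.314
VSWR = (1 + 0.314)/(1 − 0.314)

VSWR ≈ 1.92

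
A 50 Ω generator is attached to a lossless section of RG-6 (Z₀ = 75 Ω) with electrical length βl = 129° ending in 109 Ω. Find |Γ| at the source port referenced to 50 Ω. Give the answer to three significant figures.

|Γ| ≈ 0.244

tan(βl) = -1.23
Z_in = Z_0·(Z_L + jZ_0·tanβl)/(Z_0 + jZ_L·tanβl) = 65.2 + j24.4 Ω
Γ_s = (Z_in − Z_s)/(Z_in + Z_s) = (15.2 + j24.4)/(115 + j24.4), |Γ_s| = 0.244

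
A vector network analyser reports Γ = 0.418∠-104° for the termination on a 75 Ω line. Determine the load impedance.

Z_L ≈ 45 − j44.2 Ω

Z_L = Z_0·(1 + Γ)/(1 − Γ) = 75·(0.899 − j0.406)/(1.1 + j0.406)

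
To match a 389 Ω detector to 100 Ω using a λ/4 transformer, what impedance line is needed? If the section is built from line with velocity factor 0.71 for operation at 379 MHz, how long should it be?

Z_qwt ≈ 197 Ω; length ≈ 14.1 cm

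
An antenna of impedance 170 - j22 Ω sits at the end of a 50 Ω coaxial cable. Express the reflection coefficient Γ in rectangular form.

Γ = (Z_L − Z_0)/(Z_L + Z_0) = (120 − j22)/(220 − j22)

Γ ≈ 0.55 − j0.045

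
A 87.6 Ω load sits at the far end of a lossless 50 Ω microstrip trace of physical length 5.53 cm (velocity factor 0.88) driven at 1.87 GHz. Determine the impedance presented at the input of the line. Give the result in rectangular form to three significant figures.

Z_in ≈ 48.2 + j27.8 Ω

λ = v/f = 0.88·c / 1.87 GHz = 0.141 m
βl = 2π·l/λ = 2π × 0.392 = 141°
tan(βl) = tan(141°) = -0.809
Z_in = Z_0·(Z_L + jZ_0·tanβl)/(Z_0 + jZ_L·tanβl)
     = 50·(87.6 − j40.5)/(50 − j70.9)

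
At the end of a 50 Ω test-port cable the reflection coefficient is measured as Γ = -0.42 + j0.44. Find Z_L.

Z_L = Z_0·(1 + Γ)/(1 − Γ) = 50·(0.58 + j0.44)/(1.42 − j0.44)

Z_L ≈ 14.3 + j19.9 Ω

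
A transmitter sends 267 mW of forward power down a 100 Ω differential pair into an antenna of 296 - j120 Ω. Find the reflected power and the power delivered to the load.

|Γ| = |(196 − j120)/(396 − j120)| = 0.555
|Γ|² = 0.308
P_refl = |Γ|²·P_inc = 82.4 mW, P_del = (1 − |Γ|²)·P_inc = 185 mW

P_reflected ≈ 82.4 mW; P_delivered ≈ 185 mW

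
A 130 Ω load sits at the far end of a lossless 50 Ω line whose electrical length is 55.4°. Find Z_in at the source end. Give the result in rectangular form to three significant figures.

Z_in ≈ 26.5 − j27.5 Ω

tan(βl) = tan(55.4°) = 1.45
Z_in = Z_0·(Z_L + jZ_0·tanβl)/(Z_0 + jZ_L·tanβl)
     = 50·(130 + j72.5)/(50 + j188)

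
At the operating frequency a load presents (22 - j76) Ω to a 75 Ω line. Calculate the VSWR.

Γ = (Z_L − Z_0)/(Z_L + Z_0) = (-53 − j76)/(97 − j76)
|Γ| = 92.7/123 = 0.752
VSWR = (1 + |Γ|)/(1 − |Γ|) = 1.75/0.248

VSWR ≈ 7.06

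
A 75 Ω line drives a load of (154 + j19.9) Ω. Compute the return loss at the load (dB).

Γ = (79 + j19.9)/(229 + j19.9), |Γ| = 0.354
RL = −20·log₁₀|Γ| = −20·log₁₀(0.354)

RL ≈ 9.01 dB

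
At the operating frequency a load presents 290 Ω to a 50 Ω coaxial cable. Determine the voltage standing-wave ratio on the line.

VSWR ≈ 5.8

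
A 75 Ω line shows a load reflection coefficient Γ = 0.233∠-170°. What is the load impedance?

Z_L ≈ 46.9 − j4.01 Ω

Z_L = Z_0·(1 + Γ)/(1 − Γ) = 75·(0.771 − j0.0405)/(1.23 + j0.0405)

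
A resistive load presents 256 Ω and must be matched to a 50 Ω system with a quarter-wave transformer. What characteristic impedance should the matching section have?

Z_qwt = √(Z_0·R_L) = √(50 × 256) = √12800

Z_qwt ≈ 113 Ω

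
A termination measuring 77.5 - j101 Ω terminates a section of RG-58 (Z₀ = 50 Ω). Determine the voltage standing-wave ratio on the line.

Γ = (Z_L − Z_0)/(Z_L + Z_0) = (27.5 − j101)/(127.5 − j101)
|Γ| = 105/163 = 0.644
VSWR = (1 + |Γ|)/(1 − |Γ|) = 1.64/0.356

VSWR ≈ 4.61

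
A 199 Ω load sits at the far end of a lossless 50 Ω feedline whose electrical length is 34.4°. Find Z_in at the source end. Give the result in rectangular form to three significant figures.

Z_in ≈ 34.7 − j60.3 Ω

tan(βl) = tan(34.4°) = 0.685
Z_in = Z_0·(Z_L + jZ_0·tanβl)/(Z_0 + jZ_L·tanβl)
     = 50·(199 + j34.2)/(50 + j136)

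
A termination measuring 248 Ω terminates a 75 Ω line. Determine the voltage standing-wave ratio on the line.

Γ = (248 − 75)/(248 + 75) = 0.536
VSWR = (1 + 0.536)/(1 − 0.536)

VSWR ≈ 3.31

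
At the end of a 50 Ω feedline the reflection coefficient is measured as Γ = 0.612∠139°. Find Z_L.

Z_L = Z_0·(1 + Γ)/(1 − Γ) = 50·(0.538 + j0.402)/(1.46 − j0.402)

Z_L ≈ 13.6 + j17.5 Ω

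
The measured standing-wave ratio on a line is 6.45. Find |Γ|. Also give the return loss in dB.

|Γ| = (S − 1)/(S + 1) = (6.45 − 1)/(6.45 + 1) = 5.45/7.45
RL = −20·log₁₀|Γ| = −20·log₁₀(0.732)

|Γ| ≈ 0.732; return loss ≈ 2.72 dB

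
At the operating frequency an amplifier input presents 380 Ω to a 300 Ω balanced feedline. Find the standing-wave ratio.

For a purely resistive load, VSWR = R_L/Z_0 or Z_0/R_L (whichever > 1) = 380/300

VSWR ≈ 1.27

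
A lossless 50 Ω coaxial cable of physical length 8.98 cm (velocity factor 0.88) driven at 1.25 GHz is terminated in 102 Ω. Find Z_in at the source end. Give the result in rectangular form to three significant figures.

Z_in ≈ 61.9 + j38.7 Ω

λ = v/f = 0.88·c / 1.25 GHz = 0.211 m
βl = 2π·l/λ = 2π × 0.425 = 153°
tan(βl) = tan(153°) = -0.508
Z_in = Z_0·(Z_L + jZ_0·tanβl)/(Z_0 + jZ_L·tanβl)
     = 50·(102 − j25.4)/(50 − j51.8)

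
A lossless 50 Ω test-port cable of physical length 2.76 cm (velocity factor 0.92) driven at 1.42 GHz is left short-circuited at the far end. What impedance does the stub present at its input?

Z_in ≈ +j62 Ω

λ = v/f = 0.92·c / 1.42 GHz = 0.194 m
βl = 2π·l/λ = 2π × 0.142 = 51.1°
tan(βl) = 1.24
For a short-circuited stub, Z_in = jZ_0·tan(βl)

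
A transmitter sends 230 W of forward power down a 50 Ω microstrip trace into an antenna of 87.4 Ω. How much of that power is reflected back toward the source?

P_reflected ≈ 17 W

Γ = (87.4 − 50)/(87.4 + 50) = 0.272
|Γ|² = 0.0741
P_refl = |Γ|²·P_inc = 17 W, P_del = (1 − |Γ|²)·P_inc = 213 W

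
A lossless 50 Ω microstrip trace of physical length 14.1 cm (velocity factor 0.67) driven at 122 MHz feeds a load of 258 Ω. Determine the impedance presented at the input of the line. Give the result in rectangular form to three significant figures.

λ = v/f = 0.67·c / 122 MHz = 1.65 m
βl = 2π·l/λ = 2π × 0.0856 = 30.8°
tan(βl) = tan(30.8°) = 0.596
Z_in = Z_0·(Z_L + jZ_0·tanβl)/(Z_0 + jZ_L·tanβl)
     = 50·(258 + j29.8)/(50 + j154)

Z_in ≈ 33.4 − j73 Ω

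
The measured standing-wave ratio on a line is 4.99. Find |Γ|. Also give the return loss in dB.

|Γ| = (S − 1)/(S + 1) = (4.99 − 1)/(4.99 + 1) = 3.99/5.99
RL = −20·log₁₀|Γ| = −20·log₁₀(0.666)

|Γ| ≈ 0.666; return loss ≈ 3.53 dB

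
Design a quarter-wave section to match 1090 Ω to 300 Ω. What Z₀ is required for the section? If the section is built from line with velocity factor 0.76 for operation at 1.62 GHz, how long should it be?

Z_qwt = √(Z_0·R_L) = √(300 × 1090) = √327000
λ = 0.76·c/f = 0.141 m, so l = λ/4 = 0.0352 m

Z_qwt ≈ 572 Ω; length ≈ 3.52 cm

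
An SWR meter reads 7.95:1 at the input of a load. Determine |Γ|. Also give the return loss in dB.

|Γ| ≈ 0.777; return loss ≈ 2.2 dB

|Γ| = (S − 1)/(S + 1) = (7.95 − 1)/(7.95 + 1) = 6.95/8.95
RL = −20·log₁₀|Γ| = −20·log₁₀(0.777)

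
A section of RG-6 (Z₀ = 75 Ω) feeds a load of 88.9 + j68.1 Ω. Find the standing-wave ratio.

Γ = (Z_L − Z_0)/(Z_L + Z_0) = (13.9 + j68.1)/(163.9 + j68.1)
|Γ| = 69.5/177 = 0.392
VSWR = (1 + |Γ|)/(1 − |Γ|) = 1.39/0.608

VSWR ≈ 2.29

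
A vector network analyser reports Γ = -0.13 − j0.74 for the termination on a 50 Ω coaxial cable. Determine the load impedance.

Z_L = Z_0·(1 + Γ)/(1 − Γ) = 50·(0.87 − j0.74)/(1.13 + j0.74)

Z_L ≈ 11.9 − j40.6 Ω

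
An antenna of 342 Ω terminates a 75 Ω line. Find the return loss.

RL ≈ 3.87 dB

Γ = (342 − 75)/(342 + 75) = 0.64
RL = −20·log₁₀|Γ| = −20·log₁₀(0.64)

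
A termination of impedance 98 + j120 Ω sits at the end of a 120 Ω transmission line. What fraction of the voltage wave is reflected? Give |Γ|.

|Γ| ≈ 0.49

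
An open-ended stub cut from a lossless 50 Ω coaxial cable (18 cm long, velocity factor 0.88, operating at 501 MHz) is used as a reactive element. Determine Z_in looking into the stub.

λ = v/f = 0.88·c / 501 MHz = 0.527 m
βl = 2π·l/λ = 2π × 0.342 = 123°
tan(βl) = -1.54
For an open-ended stub, Z_in = −jZ_0·cot(βl) = −jZ_0/tan(βl)

Z_in ≈ +j32.4 Ω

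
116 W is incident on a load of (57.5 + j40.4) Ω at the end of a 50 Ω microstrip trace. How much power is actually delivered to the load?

P_delivered ≈ 101 W

|Γ| = |(7.5 + j40.4)/(107.5 + j40.4)| = 0.358
|Γ|² = 0.128
P_refl = |Γ|²·P_inc = 14.9 W, P_del = (1 − |Γ|²)·P_inc = 101 W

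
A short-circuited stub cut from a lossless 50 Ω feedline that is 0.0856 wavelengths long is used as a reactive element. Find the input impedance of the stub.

Z_in ≈ +j29.8 Ω

βl = 2π × 0.0856 = 30.8°
tan(βl) = 0.596
For a short-circuited stub, Z_in = jZ_0·tan(βl)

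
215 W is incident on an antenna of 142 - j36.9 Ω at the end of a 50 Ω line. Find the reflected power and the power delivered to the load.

P_reflected ≈ 55.3 W; P_delivered ≈ 160 W

|Γ| = |(92 − j36.9)/(192 − j36.9)| = 0.507
|Γ|² = 0.257
P_refl = |Γ|²·P_inc = 55.3 W, P_del = (1 − |Γ|²)·P_inc = 160 W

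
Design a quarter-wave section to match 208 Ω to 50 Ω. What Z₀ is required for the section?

Z_qwt ≈ 102 Ω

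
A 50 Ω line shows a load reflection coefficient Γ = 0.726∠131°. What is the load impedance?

Z_L ≈ 9.54 + j22.1 Ω

Z_L = Z_0·(1 + Γ)/(1 − Γ) = 50·(0.524 + j0.548)/(1.48 − j0.548)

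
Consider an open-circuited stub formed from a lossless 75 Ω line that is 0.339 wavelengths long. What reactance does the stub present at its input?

βl = 2π × 0.339 = 122°
tan(βl) = -1.6
For an open-circuited stub, Z_in = −jZ_0·cot(βl) = −jZ_0/tan(βl)

X_in ≈ 46.9 Ω (inductive)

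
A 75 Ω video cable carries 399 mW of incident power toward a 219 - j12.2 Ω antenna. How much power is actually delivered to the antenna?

P_delivered ≈ 303 mW

|Γ| = |(144 − j12.2)/(294 − j12.2)| = 0.491
|Γ|² = 0.241
P_refl = |Γ|²·P_inc = 96.2 mW, P_del = (1 − |Γ|²)·P_inc = 303 mW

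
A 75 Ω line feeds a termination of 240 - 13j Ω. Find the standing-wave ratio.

Γ = (Z_L − Z_0)/(Z_L + Z_0) = (165 − j13)/(315 − j13)
|Γ| = 166/315 = 0.525
VSWR = (1 + |Γ|)/(1 − |Γ|) = 1.52/0.475

VSWR ≈ 3.21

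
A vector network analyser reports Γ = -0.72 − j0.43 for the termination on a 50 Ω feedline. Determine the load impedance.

Z_L ≈ 4.72 − j13.7 Ω

Z_L = Z_0·(1 + Γ)/(1 − Γ) = 50·(0.28 − j0.43)/(1.72 + j0.43)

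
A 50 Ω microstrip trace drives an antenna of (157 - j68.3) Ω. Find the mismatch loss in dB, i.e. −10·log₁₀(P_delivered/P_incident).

Γ = (107 − j68.3)/(207 − j68.3), |Γ| = 0.582
|Γ|² = 0.339, so P_del/P_inc = 1 − |Γ|² = 0.661
ML = −10·log₁₀(1 − |Γ|²)

mismatch loss ≈ 1.8 dB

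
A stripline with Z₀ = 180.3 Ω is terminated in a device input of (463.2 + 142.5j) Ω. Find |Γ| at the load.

|Γ| ≈ 0.481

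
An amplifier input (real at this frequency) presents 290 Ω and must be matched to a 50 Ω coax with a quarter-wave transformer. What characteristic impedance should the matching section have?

Z_qwt ≈ 120 Ω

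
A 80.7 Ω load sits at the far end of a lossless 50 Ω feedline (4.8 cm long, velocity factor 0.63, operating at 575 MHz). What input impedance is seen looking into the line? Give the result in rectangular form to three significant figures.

Z_in ≈ 40.1 − j19.2 Ω

λ = v/f = 0.63·c / 575 MHz = 0.329 m
βl = 2π·l/λ = 2π × 0.146 = 52.6°
tan(βl) = tan(52.6°) = 1.31
Z_in = Z_0·(Z_L + jZ_0·tanβl)/(Z_0 + jZ_L·tanβl)
     = 50·(80.7 + j65.3)/(50 + j105)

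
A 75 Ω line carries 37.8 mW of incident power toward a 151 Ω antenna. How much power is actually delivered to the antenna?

Γ = (151 − 75)/(151 + 75) = 0.336
|Γ|² = 0.113
P_refl = |Γ|²·P_inc = 4.27 mW, P_del = (1 − |Γ|²)·P_inc = 33.5 mW

P_delivered ≈ 33.5 mW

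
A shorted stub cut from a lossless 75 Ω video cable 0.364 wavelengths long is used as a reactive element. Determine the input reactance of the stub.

X_in ≈ -86.2 Ω (capacitive)

βl = 2π × 0.364 = 131°
tan(βl) = -1.15
For a shorted stub, Z_in = jZ_0·tan(βl)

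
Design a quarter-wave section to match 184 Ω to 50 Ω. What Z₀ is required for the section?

Z_qwt ≈ 95.9 Ω

Z_qwt = √(Z_0·R_L) = √(50 × 184) = √9200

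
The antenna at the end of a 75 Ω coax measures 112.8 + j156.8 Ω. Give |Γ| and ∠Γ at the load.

Γ = (Z_L − Z_0)/(Z_L + Z_0) = (37.8 + j156.8)/(187.8 + j156.8)
|Γ| = 161/245 = 0.659

Γ ≈ 0.659 ∠ 36.6°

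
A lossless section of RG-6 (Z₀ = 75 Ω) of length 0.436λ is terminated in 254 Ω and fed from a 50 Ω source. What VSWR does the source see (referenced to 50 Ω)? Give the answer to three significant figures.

βl = 2π × 0.436 = 157°
tan(βl) = -0.425
Z_in = Z_0·(Z_L + jZ_0·tanβl)/(Z_0 + jZ_L·tanβl) = 97.6 + j109 Ω
Γ_s = (Z_in − Z_s)/(Z_in + Z_s) = (47.6 + j109)/(148 + j109), |Γ_s| = 0.647
VSWR = (1 + |Γ_s|)/(1 − |Γ_s|)

VSWR ≈ 4.67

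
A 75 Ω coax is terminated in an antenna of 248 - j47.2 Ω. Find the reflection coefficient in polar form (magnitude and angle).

Γ ≈ 0.549 ∠ -6.95°

Γ = (Z_L − Z_0)/(Z_L + Z_0) = (173 − j47.2)/(323 − j47.2)
|Γ| = 179/326 = 0.549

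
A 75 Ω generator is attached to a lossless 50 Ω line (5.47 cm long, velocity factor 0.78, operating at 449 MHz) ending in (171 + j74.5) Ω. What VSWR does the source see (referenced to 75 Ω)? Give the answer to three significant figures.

λ = v/f = 0.78·c / 449 MHz = 0.521 m
βl = 2π·l/λ = 2π × 0.105 = 37.8°
tan(βl) = 0.775
Z_in = Z_0·(Z_L + jZ_0·tanβl)/(Z_0 + jZ_L·tanβl) = 38.8 − j66.8 Ω
Γ_s = (Z_in − Z_s)/(Z_in + Z_s) = (-36.2 − j66.8)/(114 − j66.8), |Γ_s| = 0.576
VSWR = (1 + |Γ_s|)/(1 − |Γ_s|)

VSWR ≈ 3.71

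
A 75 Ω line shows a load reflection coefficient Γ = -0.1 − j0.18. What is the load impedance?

Z_L = Z_0·(1 + Γ)/(1 − Γ) = 75·(0.9 − j0.18)/(1.1 + j0.18)

Z_L ≈ 57.8 − j21.7 Ω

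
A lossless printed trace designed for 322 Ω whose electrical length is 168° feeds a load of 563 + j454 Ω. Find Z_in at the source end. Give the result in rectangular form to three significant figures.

Z_in ≈ 322 + j389 Ω

tan(βl) = tan(168°) = -0.213
Z_in = Z_0·(Z_L + jZ_0·tanβl)/(Z_0 + jZ_L·tanβl)
     = 322·(563 + j386)/(419 − j120)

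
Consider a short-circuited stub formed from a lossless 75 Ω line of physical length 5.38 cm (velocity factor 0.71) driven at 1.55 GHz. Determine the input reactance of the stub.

X_in ≈ -60.9 Ω (capacitive)

λ = v/f = 0.71·c / 1.55 GHz = 0.137 m
βl = 2π·l/λ = 2π × 0.392 = 141°
tan(βl) = -0.811
For a short-circuited stub, Z_in = jZ_0·tan(βl)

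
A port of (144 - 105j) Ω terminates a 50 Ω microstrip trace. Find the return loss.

Γ = (94 − j105)/(194 − j105), |Γ| = 0.639
RL = −20·log₁₀|Γ| = −20·log₁₀(0.639)

RL ≈ 3.89 dB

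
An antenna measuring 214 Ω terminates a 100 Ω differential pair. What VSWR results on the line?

VSWR ≈ 2.14

For a purely resistive load, VSWR = R_L/Z_0 or Z_0/R_L (whichever > 1) = 214/100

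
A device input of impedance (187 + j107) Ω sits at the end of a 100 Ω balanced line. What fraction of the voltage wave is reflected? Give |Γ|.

|Γ| ≈ 0.45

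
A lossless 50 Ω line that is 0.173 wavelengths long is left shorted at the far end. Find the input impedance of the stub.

Z_in ≈ +j95.2 Ω

βl = 2π × 0.173 = 62.3°
tan(βl) = 1.9
For a shorted stub, Z_in = jZ_0·tan(βl)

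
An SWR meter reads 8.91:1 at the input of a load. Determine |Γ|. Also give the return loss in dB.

|Γ| = (S − 1)/(S + 1) = (8.91 − 1)/(8.91 + 1) = 7.91/9.91
RL = −20·log₁₀|Γ| = −20·log₁₀(0.798)

|Γ| ≈ 0.798; return loss ≈ 1.96 dB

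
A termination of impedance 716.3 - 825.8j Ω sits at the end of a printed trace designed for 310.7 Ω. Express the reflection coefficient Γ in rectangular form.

Γ = (Z_L − Z_0)/(Z_L + Z_0) = (405.6 − j825.8)/(1027 − j825.8)

Γ ≈ 0.633 − j0.295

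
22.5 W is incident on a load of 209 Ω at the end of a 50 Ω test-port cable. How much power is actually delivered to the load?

P_delivered ≈ 14 W

Γ = (209 − 50)/(209 + 50) = 0.614
|Γ|² = 0.377
P_refl = |Γ|²·P_inc = 8.48 W, P_del = (1 − |Γ|²)·P_inc = 14 W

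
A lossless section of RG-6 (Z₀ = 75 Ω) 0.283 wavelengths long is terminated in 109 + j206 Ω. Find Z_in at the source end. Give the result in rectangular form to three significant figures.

Z_in ≈ 10.5 − j5.56 Ω

βl = 2π × 0.283 = 102°
tan(βl) = tan(102°) = -4.75
Z_in = Z_0·(Z_L + jZ_0·tanβl)/(Z_0 + jZ_L·tanβl)
     = 75·(109 − j151)/(1050 − j518)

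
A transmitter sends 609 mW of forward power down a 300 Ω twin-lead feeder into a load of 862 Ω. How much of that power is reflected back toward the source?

P_reflected ≈ 142 mW

Γ = (862 − 300)/(862 + 300) = 0.484
|Γ|² = 0.234
P_refl = |Γ|²·P_inc = 142 mW, P_del = (1 − |Γ|²)·P_inc = 467 mW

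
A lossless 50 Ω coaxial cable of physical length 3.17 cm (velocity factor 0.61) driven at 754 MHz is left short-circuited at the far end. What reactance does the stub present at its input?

X_in ≈ 53.7 Ω (inductive)

λ = v/f = 0.61·c / 754 MHz = 0.243 m
βl = 2π·l/λ = 2π × 0.131 = 47°
tan(βl) = 1.07
For a short-circuited stub, Z_in = jZ_0·tan(βl)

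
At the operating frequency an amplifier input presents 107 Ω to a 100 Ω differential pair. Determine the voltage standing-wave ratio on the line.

VSWR ≈ 1.07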